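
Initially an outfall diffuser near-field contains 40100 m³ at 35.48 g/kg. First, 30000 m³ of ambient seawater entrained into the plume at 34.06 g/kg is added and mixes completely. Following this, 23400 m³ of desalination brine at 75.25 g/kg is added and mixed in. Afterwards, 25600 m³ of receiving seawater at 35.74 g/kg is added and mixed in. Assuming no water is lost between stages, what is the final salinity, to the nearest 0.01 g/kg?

Salt balance:
Initial salt = 40,100×35.48 = 1,422,748
After stage 1: salt = 1,422,748 + 30,000×34.06 = 2,444,548; volume = 70,100 m³; S = 34.872 g/kg
After stage 2: salt = 2,444,548 + 23,400×75.25 = 4,205,398; volume = 93,500 m³; S = 44.978 g/kg
After stage 3: salt = 4,205,398 + 25,600×35.74 = 5,120,342; volume = 119,100 m³
S = 5,120,342 / 119,100 = 42.992 g/kg

42.99 g/kg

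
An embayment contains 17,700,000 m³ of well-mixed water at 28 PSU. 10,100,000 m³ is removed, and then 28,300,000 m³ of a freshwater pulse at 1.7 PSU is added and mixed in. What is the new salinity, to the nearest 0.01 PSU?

Remaining after removal: 7,600,000 m³ at 28 PSU (salt = 212,800,000)
After addition: salt = 212,800,000 + 28,300,000×1.7 = 260,910,000; volume = 35,900,000 m³
S = 260,910,000 / 35,900,000 = 7.2677 PSU

7.27 PSU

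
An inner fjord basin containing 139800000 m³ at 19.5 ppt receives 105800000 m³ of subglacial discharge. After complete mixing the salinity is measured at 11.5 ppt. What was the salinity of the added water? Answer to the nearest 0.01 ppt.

0.93 ppt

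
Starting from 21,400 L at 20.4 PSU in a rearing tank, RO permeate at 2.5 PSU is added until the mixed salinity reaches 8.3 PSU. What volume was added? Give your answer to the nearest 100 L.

44600 L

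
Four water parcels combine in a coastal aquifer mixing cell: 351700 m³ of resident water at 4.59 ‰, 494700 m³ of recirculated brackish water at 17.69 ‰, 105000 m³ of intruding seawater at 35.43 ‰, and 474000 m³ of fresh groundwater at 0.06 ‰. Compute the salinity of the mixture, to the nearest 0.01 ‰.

9.90 ‰

Conserving salt mass:
salt = 351,700×4.59 + 494,700×17.69 + 105,000×35.43 + 474,000×0.06 = 1,614,303 + 8,751,243 + 3,720,150 + 28,440 = 14,114,136
volume = 351,700 + 494,700 + 105,000 + 474,000 = 1,425,400 m³
S = 14,114,136 / 1,425,400 = 9.9019 ‰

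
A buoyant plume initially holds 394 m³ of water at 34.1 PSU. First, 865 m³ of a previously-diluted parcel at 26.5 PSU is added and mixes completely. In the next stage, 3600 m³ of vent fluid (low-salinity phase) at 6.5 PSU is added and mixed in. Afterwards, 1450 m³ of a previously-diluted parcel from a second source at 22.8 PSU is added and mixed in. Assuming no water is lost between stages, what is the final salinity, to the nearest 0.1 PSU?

14.7 PSU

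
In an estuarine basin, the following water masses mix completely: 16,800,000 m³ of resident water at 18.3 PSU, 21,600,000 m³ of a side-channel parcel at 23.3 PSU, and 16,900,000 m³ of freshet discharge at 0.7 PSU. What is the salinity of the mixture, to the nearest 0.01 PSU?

Conserving salt mass:
salt = 16,800,000×18.3 + 21,600,000×23.3 + 16,900,000×0.7 = 307,440,000 + 503,280,000 + 11,830,000 = 822,550,000
volume = 16,800,000 + 21,600,000 + 16,900,000 = 55,300,000 m³
S = 822,550,000 / 55,300,000 = 14.8743 PSU

14.87 PSU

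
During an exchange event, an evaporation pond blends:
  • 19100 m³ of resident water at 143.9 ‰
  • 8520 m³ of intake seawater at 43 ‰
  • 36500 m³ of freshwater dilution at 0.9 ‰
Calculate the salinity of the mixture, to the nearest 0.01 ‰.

Mass of salt is conserved:
salt = 19,100×143.9 + 8,520×43 + 36,500×0.9 = 2,748,490 + 366,360 + 32,850 = 3,147,700
volume = 19,100 + 8,520 + 36,500 = 64,120 m³
S = 3,147,700 / 64,120 = 49.0908 ‰

49.09 ‰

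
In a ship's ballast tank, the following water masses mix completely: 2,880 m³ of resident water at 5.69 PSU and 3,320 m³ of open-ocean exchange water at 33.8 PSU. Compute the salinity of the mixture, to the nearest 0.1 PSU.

20.7 PSU

By conservation of dissolved salt,
salt = 2,880×5.69 + 3,320×33.8 = 16,387.2 + 112,216 = 128,603.2
volume = 2,880 + 3,320 = 6,200 m³
S = 128,603.2 / 6,200 = 20.742 PSU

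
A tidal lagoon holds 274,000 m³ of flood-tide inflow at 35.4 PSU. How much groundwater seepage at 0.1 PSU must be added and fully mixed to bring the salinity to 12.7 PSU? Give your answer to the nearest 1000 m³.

Salt balance: 274,000×35.4 + V×0.1 = (274,000+V)×12.7
9,699,600 + 0.1V = 3,479,800 + 12.7V
6,219,800 = 12.6V
V = 493,634.92 m³

494000 m³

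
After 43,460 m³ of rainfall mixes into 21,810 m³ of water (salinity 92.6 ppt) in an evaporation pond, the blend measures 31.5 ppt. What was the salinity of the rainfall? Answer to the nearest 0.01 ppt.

Salt balance: 21,810×92.6 + 43,460×S = 65,270×31.5
2,019,606 + 43,460·S = 2,056,005
S = (2,056,005 − 2,019,606) / 43,460 = 0.8375 ppt

0.84 ppt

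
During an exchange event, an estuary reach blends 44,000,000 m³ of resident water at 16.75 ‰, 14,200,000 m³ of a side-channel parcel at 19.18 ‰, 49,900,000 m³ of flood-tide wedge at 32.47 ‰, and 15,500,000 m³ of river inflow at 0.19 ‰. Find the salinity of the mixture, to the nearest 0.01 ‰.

Weighted by volume,
salt = 44,000,000×16.75 + 14,200,000×19.18 + 49,900,000×32.47 + 15,500,000×0.19 = 737,000,000 + 272,356,000 + 1,620,253,000 + 2,945,000 = 2,632,554,000
volume = 44,000,000 + 14,200,000 + 49,900,000 + 15,500,000 = 123,600,000 m³
S = 2,632,554,000 / 123,600,000 = 21.299 ‰

21.30 ‰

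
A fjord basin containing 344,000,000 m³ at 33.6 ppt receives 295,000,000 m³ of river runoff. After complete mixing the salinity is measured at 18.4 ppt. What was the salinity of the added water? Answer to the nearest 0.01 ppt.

Salt balance: 344,000,000×33.6 + 295,000,000×S = 639,000,000×18.4
11,558,400,000 + 295,000,000·S = 11,757,600,000
S = (11,757,600,000 − 11,558,400,000) / 295,000,000 = 0.6753 ppt

0.68 ppt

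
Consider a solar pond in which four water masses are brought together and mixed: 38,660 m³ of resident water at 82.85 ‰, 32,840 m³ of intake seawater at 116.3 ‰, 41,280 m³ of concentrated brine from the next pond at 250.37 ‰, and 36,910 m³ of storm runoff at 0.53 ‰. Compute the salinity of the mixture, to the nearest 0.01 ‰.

116.09 ‰

Weighted by volume,
salt = 38,660×82.85 + 32,840×116.3 + 41,280×250.37 + 36,910×0.53 = 3,202,981 + 3,819,292 + 10,335,273.6 + 19,562.3 = 17,377,108.9
volume = 38,660 + 32,840 + 41,280 + 36,910 = 149,690 m³
S = 17,377,108.9 / 149,690 = 116.0873 ‰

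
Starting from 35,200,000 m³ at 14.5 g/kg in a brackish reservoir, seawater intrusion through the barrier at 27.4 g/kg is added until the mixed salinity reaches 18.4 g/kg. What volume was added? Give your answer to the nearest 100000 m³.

15300000 m³

Salt balance: 35,200,000×14.5 + V×27.4 = (35,200,000+V)×18.4
510,400,000 + 27.4V = 647,680,000 + 18.4V
137,280,000 = 9V
V = 15,253,333.33 m³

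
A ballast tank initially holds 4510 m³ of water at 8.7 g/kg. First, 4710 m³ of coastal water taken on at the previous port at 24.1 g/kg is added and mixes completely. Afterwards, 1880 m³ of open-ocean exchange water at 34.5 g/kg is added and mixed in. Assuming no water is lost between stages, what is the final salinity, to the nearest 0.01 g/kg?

Weighted by volume,
Initial salt = 4,510×8.7 = 39,237
After stage 1: salt = 39,237 + 4,710×24.1 = 152,748; volume = 9,220 m³; S = 16.567 g/kg
After stage 2: salt = 152,748 + 1,880×34.5 = 217,608; volume = 11,100 m³
S = 217,608 / 11,100 = 19.6043 g/kg

19.60 g/kg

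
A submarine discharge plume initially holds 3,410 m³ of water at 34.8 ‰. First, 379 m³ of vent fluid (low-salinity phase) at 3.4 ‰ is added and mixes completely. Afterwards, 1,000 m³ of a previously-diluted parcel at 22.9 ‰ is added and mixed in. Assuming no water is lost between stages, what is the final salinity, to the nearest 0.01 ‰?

29.83 ‰

Total salt / total volume:
Initial salt = 3,410×34.8 = 118,668
After stage 1: salt = 118,668 + 379×3.4 = 119,956.6; volume = 3,789 m³; S = 31.659 ‰
After stage 2: salt = 119,956.6 + 1,000×22.9 = 142,856.6; volume = 4,789 m³
S = 142,856.6 / 4,789 = 29.8302 ‰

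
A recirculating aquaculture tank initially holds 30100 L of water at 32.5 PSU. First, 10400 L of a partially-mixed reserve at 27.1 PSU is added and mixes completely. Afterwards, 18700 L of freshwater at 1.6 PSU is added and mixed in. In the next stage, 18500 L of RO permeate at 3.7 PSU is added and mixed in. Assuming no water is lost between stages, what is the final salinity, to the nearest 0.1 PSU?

17.5 PSU

Total salt / total volume:
Initial salt = 30,100×32.5 = 978,250
After stage 1: salt = 978,250 + 10,400×27.1 = 1,260,090; volume = 40,500 L; S = 31.113 PSU
After stage 2: salt = 1,260,090 + 18,700×1.6 = 1,290,010; volume = 59,200 L; S = 21.791 PSU
After stage 3: salt = 1,290,010 + 18,500×3.7 = 1,358,460; volume = 77,700 L
S = 1,358,460 / 77,700 = 17.4834 PSU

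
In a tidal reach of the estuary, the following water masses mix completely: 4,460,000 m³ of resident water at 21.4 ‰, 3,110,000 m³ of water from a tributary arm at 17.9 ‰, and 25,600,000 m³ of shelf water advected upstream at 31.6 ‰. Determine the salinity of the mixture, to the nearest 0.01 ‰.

Conserving salt mass:
salt = 4,460,000×21.4 + 3,110,000×17.9 + 25,600,000×31.6 = 95,444,000 + 55,669,000 + 808,960,000 = 960,073,000
volume = 4,460,000 + 3,110,000 + 25,600,000 = 33,170,000 m³
S = 960,073,000 / 33,170,000 = 28.944 ‰

28.94 ‰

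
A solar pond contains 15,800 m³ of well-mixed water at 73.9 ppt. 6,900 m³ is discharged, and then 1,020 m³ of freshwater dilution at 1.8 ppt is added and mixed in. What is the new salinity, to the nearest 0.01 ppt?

66.49 ppt

Remaining after removal: 8,900 m³ at 73.9 ppt (salt = 657,710)
After addition: salt = 657,710 + 1,020×1.8 = 659,546; volume = 9,920 m³
S = 659,546 / 9,920 = 66.4865 ppt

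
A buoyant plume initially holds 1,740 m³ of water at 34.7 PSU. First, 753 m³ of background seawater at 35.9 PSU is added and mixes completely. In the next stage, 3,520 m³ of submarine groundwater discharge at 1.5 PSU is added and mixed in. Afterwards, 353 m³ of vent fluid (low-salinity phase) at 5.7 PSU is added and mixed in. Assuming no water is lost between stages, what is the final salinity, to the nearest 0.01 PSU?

14.88 PSU

Weighted by volume,
Initial salt = 1,740×34.7 = 60,378
After stage 1: salt = 60,378 + 753×35.9 = 87,410.7; volume = 2,493 m³; S = 35.062 PSU
After stage 2: salt = 87,410.7 + 3,520×1.5 = 92,690.7; volume = 6,013 m³; S = 15.415 PSU
After stage 3: salt = 92,690.7 + 353×5.7 = 94,702.8; volume = 6,366 m³
S = 94,702.8 / 6,366 = 14.8763 PSU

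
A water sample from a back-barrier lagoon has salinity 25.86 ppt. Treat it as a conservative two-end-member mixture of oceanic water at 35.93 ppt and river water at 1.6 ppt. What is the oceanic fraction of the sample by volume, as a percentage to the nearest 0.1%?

Let g be the oceanic fraction. Salt balance per unit volume:
g×35.93 + (1−g)×1.6 = 25.86
g = (25.86 − 1.6) / (35.93 − 1.6) = 24.26/34.33 = 0.7067

70.7%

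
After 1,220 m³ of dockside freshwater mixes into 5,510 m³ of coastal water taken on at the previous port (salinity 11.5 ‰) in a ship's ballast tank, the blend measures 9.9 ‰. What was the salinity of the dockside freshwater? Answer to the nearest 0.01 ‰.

2.67 ‰

Salt balance: 5,510×11.5 + 1,220×S = 6,730×9.9
63,365 + 1,220·S = 66,627
S = (66,627 − 63,365) / 1,220 = 2.6738 ‰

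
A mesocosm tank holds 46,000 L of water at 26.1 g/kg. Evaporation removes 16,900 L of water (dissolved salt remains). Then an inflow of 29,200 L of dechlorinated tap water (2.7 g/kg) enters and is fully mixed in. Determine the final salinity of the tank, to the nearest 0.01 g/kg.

21.95 g/kg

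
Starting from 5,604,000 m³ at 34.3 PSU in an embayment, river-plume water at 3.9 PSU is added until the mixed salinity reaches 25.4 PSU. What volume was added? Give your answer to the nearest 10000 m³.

2320000 m³

Salt balance: 5,604,000×34.3 + V×3.9 = (5,604,000+V)×25.4
192,217,200 + 3.9V = 142,341,600 + 25.4V
49,875,600 = 21.5V
V = 2,319,795.35 m³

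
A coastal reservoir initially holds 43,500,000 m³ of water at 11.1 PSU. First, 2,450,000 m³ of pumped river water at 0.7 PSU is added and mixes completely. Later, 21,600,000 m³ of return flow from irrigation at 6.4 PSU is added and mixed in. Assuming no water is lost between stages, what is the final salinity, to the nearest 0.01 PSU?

9.22 PSU

Conserving salt mass:
Initial salt = 43,500,000×11.1 = 482,850,000
After stage 1: salt = 482,850,000 + 2,450,000×0.7 = 484,565,000; volume = 45,950,000 m³; S = 10.545 PSU
After stage 2: salt = 484,565,000 + 21,600,000×6.4 = 622,805,000; volume = 67,550,000 m³
S = 622,805,000 / 67,550,000 = 9.2199 PSU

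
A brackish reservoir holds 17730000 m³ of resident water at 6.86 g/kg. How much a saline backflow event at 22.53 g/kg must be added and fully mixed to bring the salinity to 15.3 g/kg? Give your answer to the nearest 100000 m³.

Salt balance: 17,730,000×6.86 + V×22.53 = (17,730,000+V)×15.3
121,627,800 + 22.53V = 271,269,000 + 15.3V
149,641,200 = 7.23V
V = 20,697,261.41 m³

20700000 m³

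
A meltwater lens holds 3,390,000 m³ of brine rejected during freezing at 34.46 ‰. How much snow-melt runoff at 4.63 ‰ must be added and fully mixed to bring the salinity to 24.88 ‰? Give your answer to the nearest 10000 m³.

1600000 m³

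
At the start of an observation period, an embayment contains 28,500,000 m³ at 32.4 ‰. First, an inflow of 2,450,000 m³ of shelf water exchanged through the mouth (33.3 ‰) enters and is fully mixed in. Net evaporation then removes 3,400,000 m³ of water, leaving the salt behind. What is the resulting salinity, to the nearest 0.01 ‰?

36.48 ‰

After mixing: salt = 28,500,000×32.4 + 2,450,000×33.3 = 1,004,985,000; volume = 30,950,000 m³
After evaporation: salt unchanged = 1,004,985,000; volume = 30,950,000 − 3,400,000 = 27,550,000 m³
S = 1,004,985,000 / 27,550,000 = 36.4786 ‰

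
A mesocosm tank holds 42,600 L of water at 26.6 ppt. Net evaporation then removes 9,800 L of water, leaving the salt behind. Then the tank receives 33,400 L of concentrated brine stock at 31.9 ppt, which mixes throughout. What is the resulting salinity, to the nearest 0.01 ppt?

33.21 ppt

After evaporation: salt = 42,600×26.6 = 1,133,160; volume = 42,600 − 9,800 = 32,800 L
After mixing: salt = 1,133,160 + 33,400×31.9 = 2,198,620; volume = 32,800 + 33,400 = 66,200 L
S = 2,198,620 / 66,200 = 33.2118 ppt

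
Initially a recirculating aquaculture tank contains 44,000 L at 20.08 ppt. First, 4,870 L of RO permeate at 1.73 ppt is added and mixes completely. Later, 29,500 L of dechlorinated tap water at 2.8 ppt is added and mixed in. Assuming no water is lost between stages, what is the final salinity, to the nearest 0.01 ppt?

12.44 ppt

Weighted by volume,
Initial salt = 44,000×20.08 = 883,520
After stage 1: salt = 883,520 + 4,870×1.73 = 891,945.1; volume = 48,870 L; S = 18.251 ppt
After stage 2: salt = 891,945.1 + 29,500×2.8 = 974,545.1; volume = 78,370 L
S = 974,545.1 / 78,370 = 12.4352 ppt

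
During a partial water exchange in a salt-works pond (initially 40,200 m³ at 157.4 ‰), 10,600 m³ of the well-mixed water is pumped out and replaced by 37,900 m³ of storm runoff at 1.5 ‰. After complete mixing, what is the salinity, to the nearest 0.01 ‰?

69.87 ‰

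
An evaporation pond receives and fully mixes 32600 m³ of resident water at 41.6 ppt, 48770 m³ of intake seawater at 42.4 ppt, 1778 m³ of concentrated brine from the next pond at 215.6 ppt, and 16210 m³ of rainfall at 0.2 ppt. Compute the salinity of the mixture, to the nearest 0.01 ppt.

By conservation of dissolved salt,
salt = 32,600×41.6 + 48,770×42.4 + 1,778×215.6 + 16,210×0.2 = 1,356,160 + 2,067,848 + 383,336.8 + 3,242 = 3,810,586.8
volume = 32,600 + 48,770 + 1,778 + 16,210 = 99,358 m³
S = 3,810,586.8 / 99,358 = 38.3521 ppt

38.35 ppt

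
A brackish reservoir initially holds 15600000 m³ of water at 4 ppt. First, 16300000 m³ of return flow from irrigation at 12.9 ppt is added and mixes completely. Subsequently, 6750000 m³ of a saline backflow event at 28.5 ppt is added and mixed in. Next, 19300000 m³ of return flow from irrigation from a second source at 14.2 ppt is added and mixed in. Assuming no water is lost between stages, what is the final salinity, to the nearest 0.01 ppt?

12.75 ppt

Conserving salt mass:
Initial salt = 15,600,000×4 = 62,400,000
After stage 1: salt = 62,400,000 + 16,300,000×12.9 = 272,670,000; volume = 31,900,000 m³; S = 8.548 ppt
After stage 2: salt = 272,670,000 + 6,750,000×28.5 = 465,045,000; volume = 38,650,000 m³; S = 12.032 ppt
After stage 3: salt = 465,045,000 + 19,300,000×14.2 = 739,105,000; volume = 57,950,000 m³
S = 739,105,000 / 57,950,000 = 12.7542 ppt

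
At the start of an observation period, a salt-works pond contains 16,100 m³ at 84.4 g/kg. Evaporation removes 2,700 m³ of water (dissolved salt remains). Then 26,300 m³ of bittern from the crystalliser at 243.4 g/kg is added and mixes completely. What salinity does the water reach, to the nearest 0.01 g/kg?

195.47 g/kg

After evaporation: salt = 16,100×84.4 = 1,358,840; volume = 16,100 − 2,700 = 13,400 m³
After mixing: salt = 1,358,840 + 26,300×243.4 = 7,760,260; volume = 13,400 + 26,300 = 39,700 m³
S = 7,760,260 / 39,700 = 195.4725 g/kg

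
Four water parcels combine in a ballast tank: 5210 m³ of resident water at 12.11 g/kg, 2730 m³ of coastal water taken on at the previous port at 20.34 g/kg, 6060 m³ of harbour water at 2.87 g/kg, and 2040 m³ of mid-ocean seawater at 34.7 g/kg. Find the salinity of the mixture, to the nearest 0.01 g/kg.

12.89 g/kg

Mass of salt is conserved:
salt = 5,210×12.11 + 2,730×20.34 + 6,060×2.87 + 2,040×34.7 = 63,093.1 + 55,528.2 + 17,392.2 + 70,788 = 206,801.5
volume = 5,210 + 2,730 + 6,060 + 2,040 = 16,040 m³
S = 206,801.5 / 16,040 = 12.8929 g/kg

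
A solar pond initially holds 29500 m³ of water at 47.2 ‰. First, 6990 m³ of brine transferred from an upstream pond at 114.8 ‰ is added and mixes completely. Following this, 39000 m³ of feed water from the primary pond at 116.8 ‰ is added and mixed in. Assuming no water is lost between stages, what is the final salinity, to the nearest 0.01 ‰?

Salt balance:
Initial salt = 29,500×47.2 = 1,392,400
After stage 1: salt = 1,392,400 + 6,990×114.8 = 2,194,852; volume = 36,490 m³; S = 60.149 ‰
After stage 2: salt = 2,194,852 + 39,000×116.8 = 6,750,052; volume = 75,490 m³
S = 6,750,052 / 75,490 = 89.4165 ‰

89.42 ‰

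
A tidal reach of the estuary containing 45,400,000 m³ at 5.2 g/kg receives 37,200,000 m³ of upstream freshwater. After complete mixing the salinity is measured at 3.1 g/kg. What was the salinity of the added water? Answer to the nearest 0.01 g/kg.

Salt balance: 45,400,000×5.2 + 37,200,000×S = 82,600,000×3.1
236,080,000 + 37,200,000·S = 256,060,000
S = (256,060,000 − 236,080,000) / 37,200,000 = 0.5371 g/kg

0.54 g/kg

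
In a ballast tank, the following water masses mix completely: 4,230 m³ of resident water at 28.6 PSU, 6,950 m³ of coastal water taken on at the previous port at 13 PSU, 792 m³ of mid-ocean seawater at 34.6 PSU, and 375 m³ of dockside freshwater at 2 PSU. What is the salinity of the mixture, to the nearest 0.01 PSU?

19.40 PSU

Mass of salt is conserved:
salt = 4,230×28.6 + 6,950×13 + 792×34.6 + 375×2 = 120,978 + 90,350 + 27,403.2 + 750 = 239,481.2
volume = 4,230 + 6,950 + 792 + 375 = 12,347 m³
S = 239,481.2 / 12,347 = 19.3959 PSU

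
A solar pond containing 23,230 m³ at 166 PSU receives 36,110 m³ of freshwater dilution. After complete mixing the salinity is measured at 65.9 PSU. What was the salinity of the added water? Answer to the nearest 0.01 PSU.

Salt balance: 23,230×166 + 36,110×S = 59,340×65.9
3,856,180 + 36,110·S = 3,910,506
S = (3,910,506 − 3,856,180) / 36,110 = 1.5045 PSU

1.50 PSU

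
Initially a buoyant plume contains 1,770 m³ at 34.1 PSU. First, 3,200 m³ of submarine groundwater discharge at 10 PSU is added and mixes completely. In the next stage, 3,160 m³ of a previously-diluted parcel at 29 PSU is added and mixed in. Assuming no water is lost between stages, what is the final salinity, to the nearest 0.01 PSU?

Weighted by volume,
Initial salt = 1,770×34.1 = 60,357
After stage 1: salt = 60,357 + 3,200×10 = 92,357; volume = 4,970 m³; S = 18.583 PSU
After stage 2: salt = 92,357 + 3,160×29 = 183,997; volume = 8,130 m³
S = 183,997 / 8,130 = 22.6319 PSU

22.63 PSU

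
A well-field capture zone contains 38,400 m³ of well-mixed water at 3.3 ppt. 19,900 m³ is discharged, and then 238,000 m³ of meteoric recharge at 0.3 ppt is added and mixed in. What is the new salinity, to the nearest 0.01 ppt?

0.52 ppt

Remaining after removal: 18,500 m³ at 3.3 ppt (salt = 61,050)
After addition: salt = 61,050 + 238,000×0.3 = 132,450; volume = 256,500 m³
S = 132,450 / 256,500 = 0.5164 ppt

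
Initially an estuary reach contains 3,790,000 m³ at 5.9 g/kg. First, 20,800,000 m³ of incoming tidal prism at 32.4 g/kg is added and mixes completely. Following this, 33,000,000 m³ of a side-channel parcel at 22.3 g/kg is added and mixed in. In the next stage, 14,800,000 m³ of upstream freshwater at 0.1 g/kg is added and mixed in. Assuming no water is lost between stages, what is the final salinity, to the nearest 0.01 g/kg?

Weighted by volume,
Initial salt = 3,790,000×5.9 = 22,361,000
After stage 1: salt = 22,361,000 + 20,800,000×32.4 = 696,281,000; volume = 24,590,000 m³; S = 28.316 g/kg
After stage 2: salt = 696,281,000 + 33,000,000×22.3 = 1,432,181,000; volume = 57,590,000 m³; S = 24.869 g/kg
After stage 3: salt = 1,432,181,000 + 14,800,000×0.1 = 1,433,661,000; volume = 72,390,000 m³
S = 1,433,661,000 / 72,390,000 = 19.8047 g/kg

19.80 g/kg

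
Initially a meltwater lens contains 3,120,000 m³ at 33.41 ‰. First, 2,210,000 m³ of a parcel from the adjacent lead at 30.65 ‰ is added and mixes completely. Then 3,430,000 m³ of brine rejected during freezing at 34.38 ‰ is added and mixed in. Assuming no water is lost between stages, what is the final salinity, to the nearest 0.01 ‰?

Mass of salt is conserved:
Initial salt = 3,120,000×33.41 = 104,239,200
After stage 1: salt = 104,239,200 + 2,210,000×30.65 = 171,975,700; volume = 5,330,000 m³; S = 32.266 ‰
After stage 2: salt = 171,975,700 + 3,430,000×34.38 = 289,899,100; volume = 8,760,000 m³
S = 289,899,100 / 8,760,000 = 33.0935 ‰

33.09 ‰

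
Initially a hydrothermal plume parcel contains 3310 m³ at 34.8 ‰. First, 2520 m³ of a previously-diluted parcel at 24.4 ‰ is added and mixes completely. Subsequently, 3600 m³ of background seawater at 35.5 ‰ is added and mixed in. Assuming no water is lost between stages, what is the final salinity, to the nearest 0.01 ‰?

Conserving salt mass:
Initial salt = 3,310×34.8 = 115,188
After stage 1: salt = 115,188 + 2,520×24.4 = 176,676; volume = 5,830 m³; S = 30.305 ‰
After stage 2: salt = 176,676 + 3,600×35.5 = 304,476; volume = 9,430 m³
S = 304,476 / 9,430 = 32.288 ‰

32.29 ‰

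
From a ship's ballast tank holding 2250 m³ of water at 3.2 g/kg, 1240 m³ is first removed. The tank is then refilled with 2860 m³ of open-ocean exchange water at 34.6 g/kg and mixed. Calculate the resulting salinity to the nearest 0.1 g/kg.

Remaining after removal: 1,010 m³ at 3.2 g/kg (salt = 3,232)
After addition: salt = 3,232 + 2,860×34.6 = 102,188; volume = 3,870 m³
S = 102,188 / 3,870 = 26.4052 g/kg

26.4 g/kg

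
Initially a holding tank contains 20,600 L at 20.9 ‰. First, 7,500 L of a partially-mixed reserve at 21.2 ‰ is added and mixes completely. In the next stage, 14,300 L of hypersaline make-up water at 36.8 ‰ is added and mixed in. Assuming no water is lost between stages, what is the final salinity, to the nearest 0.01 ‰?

26.32 ‰

Salt balance:
Initial salt = 20,600×20.9 = 430,540
After stage 1: salt = 430,540 + 7,500×21.2 = 589,540; volume = 28,100 L; S = 20.98 ‰
After stage 2: salt = 589,540 + 14,300×36.8 = 1,115,780; volume = 42,400 L
S = 1,115,780 / 42,400 = 26.3156 ‰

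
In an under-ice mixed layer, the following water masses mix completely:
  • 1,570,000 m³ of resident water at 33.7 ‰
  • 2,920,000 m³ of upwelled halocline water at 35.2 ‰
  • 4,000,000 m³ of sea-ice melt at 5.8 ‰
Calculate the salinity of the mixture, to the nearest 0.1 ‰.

21.1 ‰

Weighted by volume,
salt = 1,570,000×33.7 + 2,920,000×35.2 + 4,000,000×5.8 = 52,909,000 + 102,784,000 + 23,200,000 = 178,893,000
volume = 1,570,000 + 2,920,000 + 4,000,000 = 8,490,000 m³
S = 178,893,000 / 8,490,000 = 21.071 ‰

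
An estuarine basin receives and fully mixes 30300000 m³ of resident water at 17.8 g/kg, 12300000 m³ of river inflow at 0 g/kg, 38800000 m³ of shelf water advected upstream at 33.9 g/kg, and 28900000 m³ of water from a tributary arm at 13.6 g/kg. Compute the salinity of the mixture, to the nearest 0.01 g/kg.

20.38 g/kg

Total salt / total volume:
salt = 30,300,000×17.8 + 12,300,000×0 + 38,800,000×33.9 + 28,900,000×13.6 = 539,340,000 + 0 + 1,315,320,000 + 393,040,000 = 2,247,700,000
volume = 30,300,000 + 12,300,000 + 38,800,000 + 28,900,000 = 110,300,000 m³
S = 2,247,700,000 / 110,300,000 = 20.3781 g/kg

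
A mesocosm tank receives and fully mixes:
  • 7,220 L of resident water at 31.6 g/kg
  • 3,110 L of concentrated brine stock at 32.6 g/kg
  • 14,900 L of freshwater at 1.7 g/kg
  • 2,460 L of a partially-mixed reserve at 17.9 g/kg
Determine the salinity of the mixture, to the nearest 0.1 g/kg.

14.4 g/kg

Weighted by volume,
salt = 7,220×31.6 + 3,110×32.6 + 14,900×1.7 + 2,460×17.9 = 228,152 + 101,386 + 25,330 + 44,034 = 398,902
volume = 7,220 + 3,110 + 14,900 + 2,460 = 27,690 L
S = 398,902 / 27,690 = 14.406 g/kg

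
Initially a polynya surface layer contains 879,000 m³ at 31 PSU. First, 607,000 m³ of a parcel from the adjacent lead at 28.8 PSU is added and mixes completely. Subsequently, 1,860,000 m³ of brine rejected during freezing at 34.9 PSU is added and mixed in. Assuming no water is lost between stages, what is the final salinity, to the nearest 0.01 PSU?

32.77 PSU

Mass of salt is conserved:
Initial salt = 879,000×31 = 27,249,000
After stage 1: salt = 27,249,000 + 607,000×28.8 = 44,730,600; volume = 1,486,000 m³; S = 30.101 PSU
After stage 2: salt = 44,730,600 + 1,860,000×34.9 = 109,644,600; volume = 3,346,000 m³
S = 109,644,600 / 3,346,000 = 32.7689 PSU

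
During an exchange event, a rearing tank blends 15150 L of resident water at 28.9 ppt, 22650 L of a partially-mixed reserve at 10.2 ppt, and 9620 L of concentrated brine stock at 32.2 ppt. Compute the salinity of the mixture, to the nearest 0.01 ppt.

20.64 ppt

Mass of salt is conserved:
salt = 15,150×28.9 + 22,650×10.2 + 9,620×32.2 = 437,835 + 231,030 + 309,764 = 978,629
volume = 15,150 + 22,650 + 9,620 = 47,420 L
S = 978,629 / 47,420 = 20.6375 ppt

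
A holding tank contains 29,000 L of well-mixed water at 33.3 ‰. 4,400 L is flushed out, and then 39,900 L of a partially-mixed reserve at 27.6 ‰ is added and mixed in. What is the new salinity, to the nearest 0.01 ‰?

29.77 ‰

Remaining after removal: 24,600 L at 33.3 ‰ (salt = 819,180)
After addition: salt = 819,180 + 39,900×27.6 = 1,920,420; volume = 64,500 L
S = 1,920,420 / 64,500 = 29.774 ‰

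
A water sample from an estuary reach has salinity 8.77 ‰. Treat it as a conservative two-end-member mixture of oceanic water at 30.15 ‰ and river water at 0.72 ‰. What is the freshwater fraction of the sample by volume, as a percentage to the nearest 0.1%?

72.6%

Let f be the freshwater fraction. Salt balance per unit volume:
f×0.72 + (1−f)×30.15 = 8.77
f = (30.15 − 8.77) / (30.15 − 0.72) = 21.38/29.43 = 0.7265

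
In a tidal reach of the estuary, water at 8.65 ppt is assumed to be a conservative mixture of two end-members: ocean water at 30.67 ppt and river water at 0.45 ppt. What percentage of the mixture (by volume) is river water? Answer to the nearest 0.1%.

72.9%

Let f be the freshwater fraction. Salt balance per unit volume:
f×0.45 + (1−f)×30.67 = 8.65
f = (30.67 − 8.65) / (30.67 − 0.45) = 22.02/30.22 = 0.7287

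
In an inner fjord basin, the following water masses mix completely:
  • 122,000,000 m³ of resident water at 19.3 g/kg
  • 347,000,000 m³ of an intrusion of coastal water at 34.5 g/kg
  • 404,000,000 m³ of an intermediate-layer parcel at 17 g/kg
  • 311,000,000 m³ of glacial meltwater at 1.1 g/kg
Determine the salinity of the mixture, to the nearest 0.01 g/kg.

18.19 g/kg

Conserving salt mass:
salt = 122,000,000×19.3 + 347,000,000×34.5 + 404,000,000×17 + 311,000,000×1.1 = 2,354,600,000 + 11,971,500,000 + 6,868,000,000 + 342,100,000 = 21,536,200,000
volume = 122,000,000 + 347,000,000 + 404,000,000 + 311,000,000 = 1,184,000,000 m³
S = 21,536,200,000 / 1,184,000,000 = 18.1894 g/kg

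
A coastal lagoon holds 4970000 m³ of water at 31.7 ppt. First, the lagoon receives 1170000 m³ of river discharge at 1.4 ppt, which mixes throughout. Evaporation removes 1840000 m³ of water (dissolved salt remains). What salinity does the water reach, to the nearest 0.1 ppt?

After mixing: salt = 4,970,000×31.7 + 1,170,000×1.4 = 159,187,000; volume = 6,140,000 m³
After evaporation: salt unchanged = 159,187,000; volume = 6,140,000 − 1,840,000 = 4,300,000 m³
S = 159,187,000 / 4,300,000 = 37.0202 ppt

37.0 ppt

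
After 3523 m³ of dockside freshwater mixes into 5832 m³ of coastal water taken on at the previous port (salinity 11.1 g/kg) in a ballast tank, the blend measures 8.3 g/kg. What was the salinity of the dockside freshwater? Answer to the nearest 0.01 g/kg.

3.66 g/kg

Salt balance: 5,832×11.1 + 3,523×S = 9,355×8.3
64,735.2 + 3,523·S = 77,646.5
S = (77,646.5 − 64,735.2) / 3,523 = 3.6649 g/kg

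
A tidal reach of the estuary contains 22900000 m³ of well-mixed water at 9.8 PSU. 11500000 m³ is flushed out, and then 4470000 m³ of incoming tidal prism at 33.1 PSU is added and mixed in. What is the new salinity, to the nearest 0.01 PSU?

16.36 PSU

Remaining after removal: 11,400,000 m³ at 9.8 PSU (salt = 111,720,000)
After addition: salt = 111,720,000 + 4,470,000×33.1 = 259,677,000; volume = 15,870,000 m³
S = 259,677,000 / 15,870,000 = 16.3628 PSU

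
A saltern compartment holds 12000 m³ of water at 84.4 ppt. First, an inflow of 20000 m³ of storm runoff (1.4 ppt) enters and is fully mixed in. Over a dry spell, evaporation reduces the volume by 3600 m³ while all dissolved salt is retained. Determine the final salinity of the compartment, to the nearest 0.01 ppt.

36.65 ppt

After mixing: salt = 12,000×84.4 + 20,000×1.4 = 1,040,800; volume = 32,000 m³
After evaporation: salt unchanged = 1,040,800; volume = 32,000 − 3,600 = 28,400 m³
S = 1,040,800 / 28,400 = 36.6479 ppt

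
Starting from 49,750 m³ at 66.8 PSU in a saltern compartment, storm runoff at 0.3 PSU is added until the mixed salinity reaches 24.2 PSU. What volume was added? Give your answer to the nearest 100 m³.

Salt balance: 49,750×66.8 + V×0.3 = (49,750+V)×24.2
3,323,300 + 0.3V = 1,203,950 + 24.2V
2,119,350 = 23.9V
V = 88,675.73 m³

88700 m³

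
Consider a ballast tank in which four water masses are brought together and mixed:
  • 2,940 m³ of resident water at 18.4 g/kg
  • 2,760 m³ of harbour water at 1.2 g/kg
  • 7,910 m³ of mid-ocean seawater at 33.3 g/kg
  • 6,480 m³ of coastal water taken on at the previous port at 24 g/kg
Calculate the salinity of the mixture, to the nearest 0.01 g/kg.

23.71 g/kg

Mass of salt is conserved:
salt = 2,940×18.4 + 2,760×1.2 + 7,910×33.3 + 6,480×24 = 54,096 + 3,312 + 263,403 + 155,520 = 476,331
volume = 2,940 + 2,760 + 7,910 + 6,480 = 20,090 m³
S = 476,331 / 20,090 = 23.7099 g/kg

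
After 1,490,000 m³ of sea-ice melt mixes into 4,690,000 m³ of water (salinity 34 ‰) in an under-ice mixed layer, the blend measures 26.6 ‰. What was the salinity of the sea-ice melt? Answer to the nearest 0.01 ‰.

3.31 ‰

Salt balance: 4,690,000×34 + 1,490,000×S = 6,180,000×26.6
159,460,000 + 1,490,000·S = 164,388,000
S = (164,388,000 − 159,460,000) / 1,490,000 = 3.3074 ‰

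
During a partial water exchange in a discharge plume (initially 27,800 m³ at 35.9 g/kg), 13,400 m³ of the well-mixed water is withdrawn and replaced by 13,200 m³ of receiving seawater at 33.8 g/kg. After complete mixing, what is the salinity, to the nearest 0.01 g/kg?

Remaining after removal: 14,400 m³ at 35.9 g/kg (salt = 516,960)
After addition: salt = 516,960 + 13,200×33.8 = 963,120; volume = 27,600 m³
S = 963,120 / 27,600 = 34.8957 g/kg

34.90 g/kg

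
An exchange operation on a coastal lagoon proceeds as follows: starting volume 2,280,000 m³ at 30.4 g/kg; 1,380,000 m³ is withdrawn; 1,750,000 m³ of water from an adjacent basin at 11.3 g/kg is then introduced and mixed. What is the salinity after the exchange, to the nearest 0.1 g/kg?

17.8 g/kg

Remaining after removal: 900,000 m³ at 30.4 g/kg (salt = 27,360,000)
After addition: salt = 27,360,000 + 1,750,000×11.3 = 47,135,000; volume = 2,650,000 m³
S = 47,135,000 / 2,650,000 = 17.7868 g/kg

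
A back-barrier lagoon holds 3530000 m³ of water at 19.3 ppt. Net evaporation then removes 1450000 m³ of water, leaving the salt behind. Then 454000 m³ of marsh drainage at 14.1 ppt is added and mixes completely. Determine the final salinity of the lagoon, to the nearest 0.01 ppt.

After evaporation: salt = 3,530,000×19.3 = 68,129,000; volume = 3,530,000 − 1,450,000 = 2,080,000 m³
After mixing: salt = 68,129,000 + 454,000×14.1 = 74,530,400; volume = 2,080,000 + 454,000 = 2,534,000 m³
S = 74,530,400 / 2,534,000 = 29.4122 ppt

29.41 ppt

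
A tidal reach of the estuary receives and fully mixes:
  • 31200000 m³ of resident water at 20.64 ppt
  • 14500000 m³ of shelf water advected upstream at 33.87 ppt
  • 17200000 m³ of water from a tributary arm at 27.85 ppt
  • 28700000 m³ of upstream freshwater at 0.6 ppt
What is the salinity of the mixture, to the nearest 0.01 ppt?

By conservation of dissolved salt,
salt = 31,200,000×20.64 + 14,500,000×33.87 + 17,200,000×27.85 + 28,700,000×0.6 = 643,968,000 + 491,115,000 + 479,020,000 + 17,220,000 = 1,631,323,000
volume = 31,200,000 + 14,500,000 + 17,200,000 + 28,700,000 = 91,600,000 m³
S = 1,631,323,000 / 91,600,000 = 17.8092 ppt

17.81 ppt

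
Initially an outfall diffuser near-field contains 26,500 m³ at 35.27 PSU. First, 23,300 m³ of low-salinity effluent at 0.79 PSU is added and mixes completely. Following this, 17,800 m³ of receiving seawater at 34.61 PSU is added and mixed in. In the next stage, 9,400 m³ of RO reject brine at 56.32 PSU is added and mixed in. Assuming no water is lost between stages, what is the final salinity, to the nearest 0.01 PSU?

Salt balance:
Initial salt = 26,500×35.27 = 934,655
After stage 1: salt = 934,655 + 23,300×0.79 = 953,062; volume = 49,800 m³; S = 19.138 PSU
After stage 2: salt = 953,062 + 17,800×34.61 = 1,569,120; volume = 67,600 m³; S = 23.212 PSU
After stage 3: salt = 1,569,120 + 9,400×56.32 = 2,098,528; volume = 77,000 m³
S = 2,098,528 / 77,000 = 27.2536 PSU

27.25 PSU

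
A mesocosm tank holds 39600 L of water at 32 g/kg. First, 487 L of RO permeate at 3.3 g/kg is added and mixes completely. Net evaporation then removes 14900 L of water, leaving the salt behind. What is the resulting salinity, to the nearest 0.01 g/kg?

50.38 g/kg

After mixing: salt = 39,600×32 + 487×3.3 = 1,268,807.1; volume = 40,087 L
After evaporation: salt unchanged = 1,268,807.1; volume = 40,087 − 14,900 = 25,187 L
S = 1,268,807.1 / 25,187 = 50.3755 g/kg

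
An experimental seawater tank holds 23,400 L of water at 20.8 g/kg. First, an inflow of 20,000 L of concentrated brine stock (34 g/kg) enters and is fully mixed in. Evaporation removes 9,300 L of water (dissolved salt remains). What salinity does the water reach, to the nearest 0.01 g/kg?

34.21 g/kg

After mixing: salt = 23,400×20.8 + 20,000×34 = 1,166,720; volume = 43,400 L
After evaporation: salt unchanged = 1,166,720; volume = 43,400 − 9,300 = 34,100 L
S = 1,166,720 / 34,100 = 34.2147 g/kg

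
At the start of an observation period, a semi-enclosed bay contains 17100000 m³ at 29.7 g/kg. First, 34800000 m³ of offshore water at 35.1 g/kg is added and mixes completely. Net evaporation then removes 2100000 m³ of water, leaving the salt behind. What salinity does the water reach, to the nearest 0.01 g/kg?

34.73 g/kg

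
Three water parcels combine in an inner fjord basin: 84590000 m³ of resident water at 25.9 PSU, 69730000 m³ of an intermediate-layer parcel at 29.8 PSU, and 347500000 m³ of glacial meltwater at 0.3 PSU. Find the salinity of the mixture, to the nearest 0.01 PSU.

8.71 PSU

Conserving salt mass:
salt = 84,590,000×25.9 + 69,730,000×29.8 + 347,500,000×0.3 = 2,190,881,000 + 2,077,954,000 + 104,250,000 = 4,373,085,000
volume = 84,590,000 + 69,730,000 + 347,500,000 = 501,820,000 m³
S = 4,373,085,000 / 501,820,000 = 8.7144 PSU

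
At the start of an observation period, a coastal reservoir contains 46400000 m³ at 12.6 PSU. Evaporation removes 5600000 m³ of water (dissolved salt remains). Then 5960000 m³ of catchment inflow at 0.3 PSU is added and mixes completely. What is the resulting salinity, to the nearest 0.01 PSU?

After evaporation: salt = 46,400,000×12.6 = 584,640,000; volume = 46,400,000 − 5,600,000 = 40,800,000 m³
After mixing: salt = 584,640,000 + 5,960,000×0.3 = 586,428,000; volume = 40,800,000 + 5,960,000 = 46,760,000 m³
S = 586,428,000 / 46,760,000 = 12.5412 PSU

12.54 PSU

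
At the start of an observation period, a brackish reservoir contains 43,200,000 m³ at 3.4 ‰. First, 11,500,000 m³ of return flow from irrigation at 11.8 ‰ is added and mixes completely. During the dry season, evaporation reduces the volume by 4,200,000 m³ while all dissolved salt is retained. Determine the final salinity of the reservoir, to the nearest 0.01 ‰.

5.60 ‰

After mixing: salt = 43,200,000×3.4 + 11,500,000×11.8 = 282,580,000; volume = 54,700,000 m³
After evaporation: salt unchanged = 282,580,000; volume = 54,700,000 − 4,200,000 = 50,500,000 m³
S = 282,580,000 / 50,500,000 = 5.5956 ‰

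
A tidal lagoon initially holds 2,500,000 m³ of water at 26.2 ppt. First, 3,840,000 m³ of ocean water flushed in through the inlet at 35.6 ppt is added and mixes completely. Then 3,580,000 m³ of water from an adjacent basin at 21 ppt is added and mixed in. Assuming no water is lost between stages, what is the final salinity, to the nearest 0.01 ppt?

Weighted by volume,
Initial salt = 2,500,000×26.2 = 65,500,000
After stage 1: salt = 65,500,000 + 3,840,000×35.6 = 202,204,000; volume = 6,340,000 m³; S = 31.893 ppt
After stage 2: salt = 202,204,000 + 3,580,000×21 = 277,384,000; volume = 9,920,000 m³
S = 277,384,000 / 9,920,000 = 27.9621 ppt

27.96 ppt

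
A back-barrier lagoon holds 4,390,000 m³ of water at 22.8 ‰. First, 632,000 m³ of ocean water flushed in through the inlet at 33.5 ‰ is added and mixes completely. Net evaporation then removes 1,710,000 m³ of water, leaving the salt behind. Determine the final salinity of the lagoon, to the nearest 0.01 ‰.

36.61 ‰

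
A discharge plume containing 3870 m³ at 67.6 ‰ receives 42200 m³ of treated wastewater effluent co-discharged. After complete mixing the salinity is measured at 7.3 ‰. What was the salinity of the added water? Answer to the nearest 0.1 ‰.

1.8 ‰

Salt balance: 3,870×67.6 + 42,200×S = 46,070×7.3
261,612 + 42,200·S = 336,311
S = (336,311 − 261,612) / 42,200 = 1.7701 ‰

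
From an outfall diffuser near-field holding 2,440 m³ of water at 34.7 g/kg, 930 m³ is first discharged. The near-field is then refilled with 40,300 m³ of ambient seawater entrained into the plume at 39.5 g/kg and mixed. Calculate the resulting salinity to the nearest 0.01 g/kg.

39.33 g/kg

Remaining after removal: 1,510 m³ at 34.7 g/kg (salt = 52,397)
After addition: salt = 52,397 + 40,300×39.5 = 1,644,247; volume = 41,810 m³
S = 1,644,247 / 41,810 = 39.3266 g/kg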